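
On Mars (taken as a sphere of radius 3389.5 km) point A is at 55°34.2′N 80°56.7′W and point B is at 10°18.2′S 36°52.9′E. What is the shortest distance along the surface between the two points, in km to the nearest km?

In radians: φ₁ = 0.9699, φ₂ = -0.1798, Δλ = 117.827° = 2.0565 rad.
Haversine: a = sin²(Δφ/2) + cos φ₁ cos φ₂ sin²(Δλ/2) = 0.2956 + (0.5654)(0.9839)(0.7334) = 0.70360.
Central angle c = 2·arcsin(√a) = 1.99018 rad.
Distance = R·c = 3389.5 × 1.9902 ≈ 6746 km.

6746 km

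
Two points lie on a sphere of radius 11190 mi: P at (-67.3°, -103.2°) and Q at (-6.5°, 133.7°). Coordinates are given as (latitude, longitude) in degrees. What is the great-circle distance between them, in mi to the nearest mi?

18754 mi

Let φ₁ = -1.1746 rad, φ₂ = -0.1134 rad, and Δλ = -2.1485 rad.
cos c = sin φ₁ sin φ₂ + cos φ₁ cos φ₂ cos Δλ = (-0.9225)(-0.1132) + (0.3859)(0.9936)(-0.5461) = -0.10496,
so c = arccos(-0.10496) = 1.67595 rad.
Distance = R·c = 11190 × 1.6759 ≈ 18754 mi.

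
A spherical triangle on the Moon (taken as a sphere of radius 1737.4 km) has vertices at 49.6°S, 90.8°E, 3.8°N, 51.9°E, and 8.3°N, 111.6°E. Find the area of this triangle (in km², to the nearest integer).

1732100 km²

Side lengths (central angles): a = 1.0383, b = 1.0592, c = 1.1009 rad; semiperimeter s = 1.5992.
By l'Huilier's theorem, tan(E/4) = √[tan(s/2) tan((s−a)/2) tan((s−b)/2) tan((s−c)/2)], giving spherical excess E = 0.5738 rad.
Area = E·R² = 0.5738 × (1737.4)² ≈ 1732100 km².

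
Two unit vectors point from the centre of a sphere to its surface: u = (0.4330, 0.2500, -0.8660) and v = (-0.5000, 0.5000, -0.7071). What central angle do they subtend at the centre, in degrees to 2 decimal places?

u·v = 0.5208; |u| = 1.0000, |v| = 1.0000.
cos θ = (u·v)/(|u||v|) = 0.5209, so θ = 58.61°.

58.61°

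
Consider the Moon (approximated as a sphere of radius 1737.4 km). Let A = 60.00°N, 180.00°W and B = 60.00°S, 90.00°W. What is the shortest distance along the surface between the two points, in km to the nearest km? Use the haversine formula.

Let φ₁ = 1.0472 rad, φ₂ = -1.0472 rad, and Δλ = 1.5708 rad.
Haversine: a = sin²(Δφ/2) + cos φ₁ cos φ₂ sin²(Δλ/2) = 0.7500 + (0.5000)(0.5000)(0.5000) = 0.87500.
Central angle c = 2·arcsin(√a) = 2.41886 rad.
Distance = R·c = 1737.4 × 2.4189 ≈ 4203 km.

4203 km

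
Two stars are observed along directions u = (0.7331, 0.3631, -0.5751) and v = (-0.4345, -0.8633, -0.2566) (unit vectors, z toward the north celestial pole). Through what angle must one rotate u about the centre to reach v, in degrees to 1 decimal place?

u·v = -0.4844; |u| = 1.0000, |v| = 1.0000.
cos θ = (u·v)/(|u||v|) = -0.4844, so θ = 119.0°.

119.0°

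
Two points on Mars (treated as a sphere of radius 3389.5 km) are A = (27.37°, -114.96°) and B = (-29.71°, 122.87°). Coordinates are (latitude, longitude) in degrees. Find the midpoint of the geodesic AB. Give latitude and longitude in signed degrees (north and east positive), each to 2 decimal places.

-2.42°, -174.89°

Central angle δ = 2.2634 rad. Interpolating on the sphere with fraction f = 0.5:
P = [sin((1−f)δ)·A + sin(fδ)·B] / sin δ = 1.1761·A + 1.1761·B in Cartesian coordinates,
giving P = (-0.9951, -0.0889, -0.0422), i.e. latitude -2.42°, longitude -174.89°.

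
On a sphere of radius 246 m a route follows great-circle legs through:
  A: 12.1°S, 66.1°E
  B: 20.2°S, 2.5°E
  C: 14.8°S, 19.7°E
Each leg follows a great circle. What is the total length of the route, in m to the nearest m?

337 m

Leg A→B: central angle 1.0697 rad, distance 263.1 m.
Leg B→C: central angle 0.3012 rad, distance 74.1 m.
Total: 263.1 + 74.1 ≈ 337 m.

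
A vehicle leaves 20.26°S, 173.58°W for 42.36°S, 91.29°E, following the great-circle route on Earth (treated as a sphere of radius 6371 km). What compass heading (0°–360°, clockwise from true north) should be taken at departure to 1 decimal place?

228.3°

With φ₁ = -0.3536, φ₂ = -0.7393, Δλ = -1.6603 rad, the forward-azimuth formula gives
θ = atan2( sin Δλ cos φ₂ , cos φ₁ sin φ₂ − sin φ₁ cos φ₂ cos Δλ ) = atan2(-0.7360, -0.6550) = -131.67°.
Adding 360° brings this into [0°, 360°): 228.3°.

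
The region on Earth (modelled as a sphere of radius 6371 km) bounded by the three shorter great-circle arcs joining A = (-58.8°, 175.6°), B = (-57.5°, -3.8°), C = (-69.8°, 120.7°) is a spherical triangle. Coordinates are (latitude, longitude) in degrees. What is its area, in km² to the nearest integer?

Side lengths (central angles): a = 0.8142, b = 0.4380, c = 1.1118 rad; semiperimeter s = 1.1820.
By l'Huilier's theorem, tan(E/4) = √[tan(s/2) tan((s−a)/2) tan((s−b)/2) tan((s−c)/2)], giving spherical excess E = 0.1653 rad.
Area = E·R² = 0.1653 × (6371)² ≈ 6710785 km².

6710785 km²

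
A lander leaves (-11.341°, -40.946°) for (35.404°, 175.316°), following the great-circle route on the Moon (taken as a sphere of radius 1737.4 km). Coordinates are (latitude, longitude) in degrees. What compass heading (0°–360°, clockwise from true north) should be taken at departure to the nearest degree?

312°

With φ₁ = -0.1979, φ₂ = 0.6179, Δλ = -2.5087 rad, the forward-azimuth formula gives
θ = atan2( sin Δλ cos φ₂ , cos φ₁ sin φ₂ − sin φ₁ cos φ₂ cos Δλ ) = atan2(-0.4821, 0.4388) = -47.69°.
Adding 360° brings this into [0°, 360°): 312°.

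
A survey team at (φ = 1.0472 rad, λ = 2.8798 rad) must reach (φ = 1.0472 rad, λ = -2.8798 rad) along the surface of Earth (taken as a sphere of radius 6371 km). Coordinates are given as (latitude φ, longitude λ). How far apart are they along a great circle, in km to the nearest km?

1654 km

Let φ₁ = 1.0472 rad, φ₂ = 1.0472 rad, and Δλ = 0.5236 rad.
cos c = sin φ₁ sin φ₂ + cos φ₁ cos φ₂ cos Δλ = (0.8660)(0.8660) + (0.5000)(0.5000)(0.8660) = 0.96651,
so c = arccos(0.96651) = 0.25954 rad.
Distance = R·c = 6371 × 0.2595 ≈ 1654 km.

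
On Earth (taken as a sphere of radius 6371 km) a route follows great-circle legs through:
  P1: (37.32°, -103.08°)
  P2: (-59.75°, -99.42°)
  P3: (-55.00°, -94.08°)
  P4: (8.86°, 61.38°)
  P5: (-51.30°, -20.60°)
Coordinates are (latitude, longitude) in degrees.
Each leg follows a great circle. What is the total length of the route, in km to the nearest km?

Leg P1→P2: central angle 1.6950 rad, distance 10798.9 km.
Leg P2→P3: central angle 0.0969 rad, distance 617.2 km.
Leg P3→P4: central angle 2.2675 rad, distance 14446.4 km.
Leg P4→P5: central angle 1.6048 rad, distance 10224.3 km.
Total: 10798.9 + 617.2 + 14446.4 + 10224.3 ≈ 36087 km.

36087 km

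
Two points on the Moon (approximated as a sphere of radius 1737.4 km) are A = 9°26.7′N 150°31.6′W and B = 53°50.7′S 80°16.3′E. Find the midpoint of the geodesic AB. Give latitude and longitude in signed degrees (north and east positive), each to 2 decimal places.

Central angle δ = 2.0948 rad. Interpolating on the sphere with fraction f = 0.5:
P = [sin((1−f)δ)·A + sin(fδ)·B] / sin δ = 1.0003·A + 1.0003·B in Cartesian coordinates,
giving P = (-0.7593, 0.0962, -0.6435), i.e. latitude -40.06°, longitude 172.78°.

-40.06°, 172.78°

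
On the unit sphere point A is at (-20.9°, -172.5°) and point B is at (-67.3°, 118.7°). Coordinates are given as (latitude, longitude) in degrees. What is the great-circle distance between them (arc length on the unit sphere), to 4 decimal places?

1.0934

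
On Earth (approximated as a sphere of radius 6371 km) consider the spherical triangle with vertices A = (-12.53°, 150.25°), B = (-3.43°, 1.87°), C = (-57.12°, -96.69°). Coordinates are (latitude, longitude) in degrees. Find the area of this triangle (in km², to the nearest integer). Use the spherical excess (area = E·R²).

109798550 km²

Side lengths (central angles): a = 1.6012, b = 1.5962, c = 2.5266 rad; semiperimeter s = 2.8620.
By l'Huilier's theorem, tan(E/4) = √[tan(s/2) tan((s−a)/2) tan((s−b)/2) tan((s−c)/2)], giving spherical excess E = 2.7051 rad.
Area = E·R² = 2.7051 × (6371)² ≈ 109798550 km².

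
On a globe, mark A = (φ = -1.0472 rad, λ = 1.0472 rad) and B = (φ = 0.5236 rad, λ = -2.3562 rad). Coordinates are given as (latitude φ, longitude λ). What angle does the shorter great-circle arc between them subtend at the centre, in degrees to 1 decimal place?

With latitudes φ₁ = -60.000°, φ₂ = 30.000° and longitude difference Δλ = 165.000°:
Haversine: a = sin²(Δφ/2) + cos φ₁ cos φ₂ sin²(Δλ/2) = 0.5000 + (0.5000)(0.8660)(0.9830) = 0.92563.
Central angle c = 2·arcsin(√a) = 2.58920 rad.
So the angular separation is 148.4°.

148.4°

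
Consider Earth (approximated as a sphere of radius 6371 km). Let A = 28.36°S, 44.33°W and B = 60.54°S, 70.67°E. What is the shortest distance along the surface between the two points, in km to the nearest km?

8524 km

Let φ₁ = -0.4950 rad, φ₂ = -1.0566 rad, and Δλ = 2.0071 rad.
cos c = sin φ₁ sin φ₂ + cos φ₁ cos φ₂ cos Δλ = (-0.4750)(-0.8707) + (0.8800)(0.4918)(-0.4226) = 0.23069,
so c = arccos(0.23069) = 1.33801 rad.
Distance = R·c = 6371 × 1.3380 ≈ 8524 km.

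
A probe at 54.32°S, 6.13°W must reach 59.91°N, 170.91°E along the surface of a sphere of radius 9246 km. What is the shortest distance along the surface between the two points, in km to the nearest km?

28109 km

Let φ₁ = -0.9481 rad, φ₂ = 1.0456 rad, and Δλ = 3.0899 rad.
cos c = sin φ₁ sin φ₂ + cos φ₁ cos φ₂ cos Δλ = (-0.8123)(0.8652) + (0.5833)(0.5014)(-0.9987) = -0.99485,
so c = arccos(-0.99485) = 3.04010 rad.
Distance = R·c = 9246 × 3.0401 ≈ 28109 km.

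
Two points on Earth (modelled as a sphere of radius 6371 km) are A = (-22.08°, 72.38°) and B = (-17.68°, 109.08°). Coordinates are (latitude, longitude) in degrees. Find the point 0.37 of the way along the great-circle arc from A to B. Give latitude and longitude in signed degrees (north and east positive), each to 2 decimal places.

-21.37°, 86.19°

Central angle δ = 0.6058 rad. Interpolating on the sphere with fraction f = 0.37:
P = [sin((1−f)δ)·A + sin(fδ)·B] / sin δ = 0.6541·A + 0.3904·B in Cartesian coordinates,
giving P = (0.0619, 0.9292, -0.3644), i.e. latitude -21.37°, longitude 86.19°.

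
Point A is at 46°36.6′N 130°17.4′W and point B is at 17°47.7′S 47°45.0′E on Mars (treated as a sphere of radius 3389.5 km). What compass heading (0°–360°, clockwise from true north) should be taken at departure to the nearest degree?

Δλ = 178.040° = 3.1074 rad.
y = sin Δλ · cos φ₂ = (0.0342)(0.9522) = 0.0326
x = cos φ₁ sin φ₂ − sin φ₁ cos φ₂ cos Δλ = (0.6870)(-0.3056) − (0.7267)(0.9522)(-0.9994) = 0.4816
θ = atan2(y, x) = 3.87°, so the bearing is 4°.

4°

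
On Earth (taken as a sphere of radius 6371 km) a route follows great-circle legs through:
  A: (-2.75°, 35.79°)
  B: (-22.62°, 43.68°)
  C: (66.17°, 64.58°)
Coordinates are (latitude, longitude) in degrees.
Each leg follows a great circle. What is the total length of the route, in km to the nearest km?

Leg A→B: central angle 0.3716 rad, distance 2367.6 km.
Leg B→C: central angle 1.5742 rad, distance 10029.3 km.
Total: 2367.6 + 10029.3 ≈ 12397 km.

12397 km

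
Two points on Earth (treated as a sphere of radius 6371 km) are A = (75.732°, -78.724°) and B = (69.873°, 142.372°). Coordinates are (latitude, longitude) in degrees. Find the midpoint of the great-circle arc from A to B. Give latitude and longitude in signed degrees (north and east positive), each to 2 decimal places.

The central angle between A and B is δ = 0.5622 rad.
With f = 0.5, the slerp weights are sin((1−f)δ)/sin δ = 0.5204 and sin(fδ)/sin δ = 0.5204.
Weighted sum of the unit vectors: (0.5204)·(0.0482,-0.2417,0.9692) + (0.5204)·(-0.2725,0.2101,0.9389) = (-0.1168, -0.0165, 0.9930).
Converting back: φ = atan2(z, √(x²+y²)) = 83.23°, λ = atan2(y, x) = -171.98°.

83.23°, -171.98°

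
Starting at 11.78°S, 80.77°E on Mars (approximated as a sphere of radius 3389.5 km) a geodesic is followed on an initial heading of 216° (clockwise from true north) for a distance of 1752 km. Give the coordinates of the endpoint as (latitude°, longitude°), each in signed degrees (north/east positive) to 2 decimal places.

-34.67°, 60.09°

Angular distance δ = d/R = 1752/3389.5 = 0.51689 rad; initial bearing θ = 3.7699 rad.
sin φ₂ = sin φ₁ cos δ + cos φ₁ sin δ cos θ = (-0.2042)(0.8694) + (0.9789)(0.4942)(-0.8090) = -0.5689, so φ₂ = -34.67°.
Δλ = atan2(sin θ sin δ cos φ₁, cos δ − sin φ₁ sin φ₂) = atan2(-0.2844, 0.7532) = -20.682°.
λ₂ = 80.770° − 20.682° = 60.09°.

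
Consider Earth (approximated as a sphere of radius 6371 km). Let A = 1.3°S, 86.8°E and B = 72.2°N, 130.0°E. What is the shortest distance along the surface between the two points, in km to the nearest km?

With latitudes φ₁ = -1.300°, φ₂ = 72.200° and longitude difference Δλ = 43.200°:
Haversine: a = sin²(Δφ/2) + cos φ₁ cos φ₂ sin²(Δλ/2) = 0.3580 + (0.9997)(0.3057)(0.1355) = 0.39941.
Central angle c = 2·arcsin(√a) = 1.36823 rad.
Distance = R·c = 6371 × 1.3682 ≈ 8717 km.

8717 km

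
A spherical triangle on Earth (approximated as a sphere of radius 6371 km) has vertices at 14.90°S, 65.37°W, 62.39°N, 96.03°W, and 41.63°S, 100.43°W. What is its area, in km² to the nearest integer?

Side lengths (central angles): a = 1.8165, b = 0.7043, c = 1.4127 rad; semiperimeter s = 1.9668.
By l'Huilier's theorem, tan(E/4) = √[tan(s/2) tan((s−a)/2) tan((s−b)/2) tan((s−c)/2)], giving spherical excess E = 0.6084 rad.
Area = E·R² = 0.6084 × (6371)² ≈ 24694547 km².

24694547 km²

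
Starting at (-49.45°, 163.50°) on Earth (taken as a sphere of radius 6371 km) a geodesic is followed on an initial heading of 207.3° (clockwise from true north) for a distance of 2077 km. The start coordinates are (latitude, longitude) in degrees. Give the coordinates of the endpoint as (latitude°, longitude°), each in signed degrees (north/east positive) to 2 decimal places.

-64.80°, 143.32°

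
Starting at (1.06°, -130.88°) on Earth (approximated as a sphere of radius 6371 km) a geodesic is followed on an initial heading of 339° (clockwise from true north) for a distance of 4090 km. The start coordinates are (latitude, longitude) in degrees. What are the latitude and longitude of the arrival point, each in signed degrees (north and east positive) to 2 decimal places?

35.01°, -146.07°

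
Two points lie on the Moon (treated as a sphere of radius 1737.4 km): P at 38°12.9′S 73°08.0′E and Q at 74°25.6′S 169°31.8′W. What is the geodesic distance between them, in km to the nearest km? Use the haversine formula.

Let φ₁ = -0.6670 rad, φ₂ = -1.2990 rad, and Δλ = 2.0479 rad.
Haversine: a = sin²(Δφ/2) + cos φ₁ cos φ₂ sin²(Δλ/2) = 0.0966 + (0.7857)(0.2685)(0.7296) = 0.25048.
Central angle c = 2·arcsin(√a) = 1.04831 rad.
Distance = R·c = 1737.4 × 1.0483 ≈ 1821 km.

1821 km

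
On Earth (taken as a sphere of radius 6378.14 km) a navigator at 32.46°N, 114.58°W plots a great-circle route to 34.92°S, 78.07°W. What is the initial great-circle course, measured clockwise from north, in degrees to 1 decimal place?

149.8°

Δλ = 36.510° = 0.6372 rad.
y = sin Δλ · cos φ₂ = (0.5950)(0.8200) = 0.4878
x = cos φ₁ sin φ₂ − sin φ₁ cos φ₂ cos Δλ = (0.8438)(-0.5724) − (0.5367)(0.8200)(0.8038) = -0.8367
θ = atan2(y, x) = 149.76°, so the bearing is 149.8°.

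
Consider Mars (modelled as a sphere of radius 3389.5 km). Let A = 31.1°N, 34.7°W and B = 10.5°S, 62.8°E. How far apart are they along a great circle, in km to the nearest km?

With latitudes φ₁ = 31.100°, φ₂ = -10.500° and longitude difference Δλ = 97.500°:
cos c = sin φ₁ sin φ₂ + cos φ₁ cos φ₂ cos Δλ = (0.5165)(-0.1822) + (0.8563)(0.9833)(-0.1305) = -0.20402,
so c = arccos(-0.20402) = 1.77626 rad.
Distance = R·c = 3389.5 × 1.7763 ≈ 6021 km.

6021 km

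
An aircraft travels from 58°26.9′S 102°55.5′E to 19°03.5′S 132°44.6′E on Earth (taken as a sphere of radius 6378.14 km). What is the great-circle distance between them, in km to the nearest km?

5007 km

With latitudes φ₁ = -58.448°, φ₂ = -19.058° and longitude difference Δλ = 29.818°:
Haversine: a = sin²(Δφ/2) + cos φ₁ cos φ₂ sin²(Δλ/2) = 0.1136 + (0.5233)(0.9452)(0.0662) = 0.14632.
Central angle c = 2·arcsin(√a) = 0.78503 rad.
Distance = R·c = 6378.14 × 0.7850 ≈ 5007 km.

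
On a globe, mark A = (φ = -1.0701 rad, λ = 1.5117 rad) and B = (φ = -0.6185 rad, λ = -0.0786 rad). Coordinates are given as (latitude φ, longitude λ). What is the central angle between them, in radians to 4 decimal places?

1.0460 rad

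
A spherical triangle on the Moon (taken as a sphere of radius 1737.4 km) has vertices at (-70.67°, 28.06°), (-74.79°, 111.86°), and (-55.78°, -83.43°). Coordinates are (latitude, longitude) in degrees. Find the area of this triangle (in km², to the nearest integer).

504260 km²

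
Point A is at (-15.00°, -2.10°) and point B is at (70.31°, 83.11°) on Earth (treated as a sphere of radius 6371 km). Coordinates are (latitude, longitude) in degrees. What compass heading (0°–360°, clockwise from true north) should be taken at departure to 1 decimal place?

With φ₁ = -0.2618, φ₂ = 1.2271, Δλ = 1.4872 rad, the forward-azimuth formula gives
θ = atan2( sin Δλ cos φ₂ , cos φ₁ sin φ₂ − sin φ₁ cos φ₂ cos Δλ ) = atan2(0.3358, 0.9167) = 20.12°.
So the initial bearing is 20.1°.

20.1°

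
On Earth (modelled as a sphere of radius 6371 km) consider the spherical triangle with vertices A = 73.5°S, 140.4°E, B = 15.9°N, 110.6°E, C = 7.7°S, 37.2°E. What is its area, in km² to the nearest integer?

Side lengths (central angles): a = 1.3330, b = 1.5066, c = 1.5964 rad; semiperimeter s = 2.2180.
By l'Huilier's theorem, tan(E/4) = √[tan(s/2) tan((s−a)/2) tan((s−b)/2) tan((s−c)/2)], giving spherical excess E = 1.3004 rad.
Area = E·R² = 1.3004 × (6371)² ≈ 52782654 km².

52782654 km²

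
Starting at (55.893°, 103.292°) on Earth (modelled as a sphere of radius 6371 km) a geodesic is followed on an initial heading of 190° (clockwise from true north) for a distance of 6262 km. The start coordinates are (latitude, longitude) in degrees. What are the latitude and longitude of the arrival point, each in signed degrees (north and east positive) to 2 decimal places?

Angular distance δ = d/R = 6262/6371 = 0.98289 rad; initial bearing θ = 3.3161 rad.
sin φ₂ = sin φ₁ cos δ + cos φ₁ sin δ cos θ = (0.8280)(0.5546) + (0.5607)(0.8321)(-0.9848) = -0.0003, so φ₂ = -0.02°.
Δλ = atan2(sin θ sin δ cos φ₁, cos δ − sin φ₁ sin φ₂) = atan2(-0.0810, 0.5549) = -8.308°.
λ₂ = 103.292° − 8.308° = 94.98°.

-0.02°, 94.98°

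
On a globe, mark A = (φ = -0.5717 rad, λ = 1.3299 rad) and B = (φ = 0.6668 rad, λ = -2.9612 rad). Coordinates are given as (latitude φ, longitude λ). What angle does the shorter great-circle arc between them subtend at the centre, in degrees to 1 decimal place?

127.2°

With latitudes φ₁ = -32.756°, φ₂ = 38.205° and longitude difference Δλ = 114.138°:
Haversine: a = sin²(Δφ/2) + cos φ₁ cos φ₂ sin²(Δλ/2) = 0.3369 + (0.8410)(0.7858)(0.7045) = 0.80244.
Central angle c = 2·arcsin(√a) = 2.22041 rad.
So the angular separation is 127.2°.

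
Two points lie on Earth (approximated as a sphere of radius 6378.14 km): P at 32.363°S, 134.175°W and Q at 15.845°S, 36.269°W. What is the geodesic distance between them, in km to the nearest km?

9799 km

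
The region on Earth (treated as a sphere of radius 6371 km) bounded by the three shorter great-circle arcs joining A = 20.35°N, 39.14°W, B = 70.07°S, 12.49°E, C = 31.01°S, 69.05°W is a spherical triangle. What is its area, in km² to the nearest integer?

24876358 km²

Side lengths (central angles): a = 1.0154, b = 1.0270, c = 1.6997 rad; semiperimeter s = 1.8710.
By l'Huilier's theorem, tan(E/4) = √[tan(s/2) tan((s−a)/2) tan((s−b)/2) tan((s−c)/2)], giving spherical excess E = 0.6129 rad.
Area = E·R² = 0.6129 × (6371)² ≈ 24876358 km².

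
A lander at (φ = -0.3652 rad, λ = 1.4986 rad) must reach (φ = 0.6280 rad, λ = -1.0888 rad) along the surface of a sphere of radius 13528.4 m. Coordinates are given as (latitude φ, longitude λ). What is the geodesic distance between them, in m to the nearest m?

35060 m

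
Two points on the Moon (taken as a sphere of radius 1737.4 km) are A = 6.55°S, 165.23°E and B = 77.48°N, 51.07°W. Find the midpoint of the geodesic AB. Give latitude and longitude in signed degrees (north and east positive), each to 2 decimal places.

46.13°, 174.14°

The central angle between A and B is δ = 1.8597 rad.
With f = 0.5, the slerp weights are sin((1−f)δ)/sin δ = 0.8362 and sin(fδ)/sin δ = 0.8362.
Weighted sum of the unit vectors: (0.8362)·(-0.9606,0.2533,-0.1141) + (0.8362)·(0.1362,-0.1686,0.9762) = (-0.6894, 0.0708, 0.7209).
Converting back: φ = atan2(z, √(x²+y²)) = 46.13°, λ = atan2(y, x) = 174.14°.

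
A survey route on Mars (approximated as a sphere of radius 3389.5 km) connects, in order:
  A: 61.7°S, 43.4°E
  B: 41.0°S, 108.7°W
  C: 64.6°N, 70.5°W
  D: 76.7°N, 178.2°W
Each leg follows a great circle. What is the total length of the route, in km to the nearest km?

Leg A→B: central angle 1.3063 rad, distance 4427.7 km.
Leg B→C: central angle 1.9158 rad, distance 6493.8 km.
Leg C→D: central angle 0.5565 rad, distance 1886.3 km.
Total: 4427.7 + 6493.8 + 1886.3 ≈ 12808 km.

12808 km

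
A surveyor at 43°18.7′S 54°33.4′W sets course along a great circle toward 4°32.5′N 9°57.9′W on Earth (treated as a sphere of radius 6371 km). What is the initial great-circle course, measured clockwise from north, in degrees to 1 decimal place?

52.1°

With φ₁ = -0.7559, φ₂ = 0.0793, Δλ = 0.7783 rad, the forward-azimuth formula gives
θ = atan2( sin Δλ cos φ₂ , cos φ₁ sin φ₂ − sin φ₁ cos φ₂ cos Δλ ) = atan2(0.6998, 0.5446) = 52.11°.
So the initial bearing is 52.1°.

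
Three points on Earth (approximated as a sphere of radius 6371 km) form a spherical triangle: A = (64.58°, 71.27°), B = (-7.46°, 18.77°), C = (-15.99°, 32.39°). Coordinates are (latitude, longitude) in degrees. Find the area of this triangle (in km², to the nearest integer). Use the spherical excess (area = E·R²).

9729876 km²

Side lengths (central angles): a = 0.2761, b = 1.4983, c = 1.4285 rad; semiperimeter s = 1.6014.
By l'Huilier's theorem, tan(E/4) = √[tan(s/2) tan((s−a)/2) tan((s−b)/2) tan((s−c)/2)], giving spherical excess E = 0.2397 rad.
Area = E·R² = 0.2397 × (6371)² ≈ 9729876 km².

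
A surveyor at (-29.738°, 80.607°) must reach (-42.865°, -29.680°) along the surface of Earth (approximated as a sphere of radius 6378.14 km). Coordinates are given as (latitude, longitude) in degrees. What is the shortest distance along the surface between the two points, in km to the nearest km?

9272 km

Let φ₁ = -0.5190 rad, φ₂ = -0.7481 rad, and Δλ = -1.9249 rad.
Haversine: a = sin²(Δφ/2) + cos φ₁ cos φ₂ sin²(Δλ/2) = 0.0131 + (0.8683)(0.7330)(0.6734) = 0.44161.
Central angle c = 2·arcsin(√a) = 1.45375 rad.
Distance = R·c = 6378.14 × 1.4538 ≈ 9272 km.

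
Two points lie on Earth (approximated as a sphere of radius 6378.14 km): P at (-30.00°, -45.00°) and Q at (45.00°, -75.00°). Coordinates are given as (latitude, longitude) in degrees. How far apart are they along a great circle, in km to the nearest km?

8885 km

Let φ₁ = -0.5236 rad, φ₂ = 0.7854 rad, and Δλ = -0.5236 rad.
cos c = sin φ₁ sin φ₂ + cos φ₁ cos φ₂ cos Δλ = (-0.5000)(0.7071) + (0.8660)(0.7071)(0.8660) = 0.17678,
so c = arccos(0.17678) = 1.39309 rad.
Distance = R·c = 6378.14 × 1.3931 ≈ 8885 km.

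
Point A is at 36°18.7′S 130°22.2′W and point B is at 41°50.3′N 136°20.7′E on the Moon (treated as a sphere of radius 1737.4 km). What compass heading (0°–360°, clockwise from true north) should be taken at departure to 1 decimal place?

304.6°

With φ₁ = -0.6338, φ₂ = 0.7302, Δλ = -1.6281 rad, the forward-azimuth formula gives
θ = atan2( sin Δλ cos φ₂ , cos φ₁ sin φ₂ − sin φ₁ cos φ₂ cos Δλ ) = atan2(-0.7438, 0.5122) = -55.45°.
Adding 360° brings this into [0°, 360°): 304.6°.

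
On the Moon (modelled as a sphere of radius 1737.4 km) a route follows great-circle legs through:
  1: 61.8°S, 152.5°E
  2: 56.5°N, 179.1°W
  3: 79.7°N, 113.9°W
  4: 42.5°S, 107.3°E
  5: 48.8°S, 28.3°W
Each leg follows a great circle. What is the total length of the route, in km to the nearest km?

Leg 1→2: central angle 2.1007 rad, distance 3649.8 km.
Leg 2→3: central angle 0.5319 rad, distance 924.1 km.
Leg 3→4: central angle 2.4401 rad, distance 4239.5 km.
Leg 4→5: central angle 1.4087 rad, distance 2447.5 km.
Total: 3649.8 + 924.1 + 4239.5 + 2447.5 ≈ 11261 km.

11261 km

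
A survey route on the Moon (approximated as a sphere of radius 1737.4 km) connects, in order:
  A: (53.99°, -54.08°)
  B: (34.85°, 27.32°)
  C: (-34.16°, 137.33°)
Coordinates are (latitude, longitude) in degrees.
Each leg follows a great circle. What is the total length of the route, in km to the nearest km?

5497 km

Leg A→B: central angle 1.0070 rad, distance 1749.6 km.
Leg B→C: central angle 2.1570 rad, distance 3747.6 km.
Total: 1749.6 + 3747.6 ≈ 5497 km.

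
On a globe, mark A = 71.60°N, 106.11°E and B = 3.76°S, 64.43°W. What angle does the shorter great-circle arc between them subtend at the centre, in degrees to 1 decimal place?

111.9°

With latitudes φ₁ = 71.600°, φ₂ = -3.760° and longitude difference Δλ = -170.540°:
Haversine: a = sin²(Δφ/2) + cos φ₁ cos φ₂ sin²(Δλ/2) = 0.3736 + (0.3156)(0.9978)(0.9932) = 0.68646.
Central angle c = 2·arcsin(√a) = 1.95294 rad.
So the angular separation is 111.9°.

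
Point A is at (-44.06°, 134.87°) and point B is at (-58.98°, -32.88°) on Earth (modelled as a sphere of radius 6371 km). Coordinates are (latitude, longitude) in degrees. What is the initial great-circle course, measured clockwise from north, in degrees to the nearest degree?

Δλ = -167.750° = -2.9278 rad.
y = sin Δλ · cos φ₂ = (-0.2122)(0.5153) = -0.1093
x = cos φ₁ sin φ₂ − sin φ₁ cos φ₂ cos Δλ = (0.7186)(-0.8570) − (-0.6954)(0.5153)(-0.9772) = -0.9661
θ = atan2(y, x) = -173.54°; adding 360° gives 186°.

186°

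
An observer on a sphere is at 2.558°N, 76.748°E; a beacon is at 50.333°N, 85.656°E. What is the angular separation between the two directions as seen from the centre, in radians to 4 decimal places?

Let φ₁ = 0.0446 rad, φ₂ = 0.8785 rad, and Δλ = 0.1555 rad.
cos c = sin φ₁ sin φ₂ + cos φ₁ cos φ₂ cos Δλ = (0.0446)(0.7698) + (0.9990)(0.6383)(0.9879) = 0.66435,
so c = arccos(0.66435) = 0.84417 rad.
So the angular separation is 0.8442 rad.

0.8442 rad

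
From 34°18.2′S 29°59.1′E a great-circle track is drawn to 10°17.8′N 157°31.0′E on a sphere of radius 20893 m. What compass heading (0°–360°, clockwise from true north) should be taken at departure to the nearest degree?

Δλ = 127.532° = 2.2258 rad.
y = sin Δλ · cos φ₂ = (0.7930)(0.9839) = 0.7802
x = cos φ₁ sin φ₂ − sin φ₁ cos φ₂ cos Δλ = (0.8261)(0.1787) − (-0.5636)(0.9839)(-0.6092) = -0.1901
θ = atan2(y, x) = 103.70°, so the bearing is 104°.

104°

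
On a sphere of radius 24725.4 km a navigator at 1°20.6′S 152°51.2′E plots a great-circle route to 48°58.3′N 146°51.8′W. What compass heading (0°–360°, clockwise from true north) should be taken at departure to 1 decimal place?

36.8°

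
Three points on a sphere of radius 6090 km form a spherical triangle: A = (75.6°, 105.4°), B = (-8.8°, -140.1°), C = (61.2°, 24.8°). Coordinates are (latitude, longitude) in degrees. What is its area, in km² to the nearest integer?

Side lengths (central angles): a = 2.2065, b = 0.5189, c = 1.8236 rad; semiperimeter s = 2.2745.
By l'Huilier's theorem, tan(E/4) = √[tan(s/2) tan((s−a)/2) tan((s−b)/2) tan((s−c)/2)], giving spherical excess E = 0.5661 rad.
Area = E·R² = 0.5661 × (6090)² ≈ 20996740 km².

20996740 km²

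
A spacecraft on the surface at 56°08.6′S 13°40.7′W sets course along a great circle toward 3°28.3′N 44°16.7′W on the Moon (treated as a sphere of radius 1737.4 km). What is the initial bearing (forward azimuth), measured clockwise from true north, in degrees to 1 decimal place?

325.8°

Δλ = -30.600° = -0.5341 rad.
y = sin Δλ · cos φ₂ = (-0.5090)(0.9982) = -0.5081
x = cos φ₁ sin φ₂ − sin φ₁ cos φ₂ cos Δλ = (0.5571)(0.0606) − (-0.8304)(0.9982)(0.8607) = 0.7472
θ = atan2(y, x) = -34.22°; adding 360° gives 325.8°.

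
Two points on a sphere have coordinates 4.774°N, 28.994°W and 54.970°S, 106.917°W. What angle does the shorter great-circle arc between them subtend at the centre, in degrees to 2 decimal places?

In radians: φ₁ = 0.0833, φ₂ = -0.9594, Δλ = -77.923° = -1.3600 rad.
Haversine: a = sin²(Δφ/2) + cos φ₁ cos φ₂ sin²(Δλ/2) = 0.2481 + (0.9965)(0.5740)(0.3954) = 0.47423.
Central angle c = 2·arcsin(√a) = 1.51924 rad.
So the angular separation is 87.05°.

87.05°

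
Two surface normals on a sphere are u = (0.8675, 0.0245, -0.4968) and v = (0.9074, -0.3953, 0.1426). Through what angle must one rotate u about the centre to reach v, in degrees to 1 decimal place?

u·v = 0.7066; |u| = 1.0000, |v| = 1.0000.
cos θ = (u·v)/(|u||v|) = 0.7067, so θ = 45.0°.

45.0°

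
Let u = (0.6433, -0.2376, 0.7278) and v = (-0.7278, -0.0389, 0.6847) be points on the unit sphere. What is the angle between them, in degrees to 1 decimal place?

87.7°

u·v = 0.0394; |u| = 1.0000, |v| = 1.0000.
cos θ = (u·v)/(|u||v|) = 0.0394, so θ = 87.7°.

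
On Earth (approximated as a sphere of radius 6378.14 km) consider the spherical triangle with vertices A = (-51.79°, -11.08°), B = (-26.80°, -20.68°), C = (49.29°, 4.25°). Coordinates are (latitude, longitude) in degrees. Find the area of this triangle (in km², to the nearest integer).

9252310 km²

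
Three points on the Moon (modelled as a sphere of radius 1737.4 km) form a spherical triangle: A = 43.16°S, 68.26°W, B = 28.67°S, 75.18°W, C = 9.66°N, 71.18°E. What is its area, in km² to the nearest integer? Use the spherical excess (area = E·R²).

1375690 km²

Side lengths (central angles): a = 2.4991, b = 2.2931, c = 0.2709 rad; semiperimeter s = 2.5316.
By l'Huilier's theorem, tan(E/4) = √[tan(s/2) tan((s−a)/2) tan((s−b)/2) tan((s−c)/2)], giving spherical excess E = 0.4557 rad.
Area = E·R² = 0.4557 × (1737.4)² ≈ 1375690 km².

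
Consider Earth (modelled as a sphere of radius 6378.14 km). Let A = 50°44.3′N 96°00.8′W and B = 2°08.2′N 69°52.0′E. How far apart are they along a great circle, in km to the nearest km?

14000 km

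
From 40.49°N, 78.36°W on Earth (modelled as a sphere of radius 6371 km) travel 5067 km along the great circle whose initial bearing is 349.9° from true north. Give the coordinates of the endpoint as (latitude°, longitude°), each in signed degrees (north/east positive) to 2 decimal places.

Angular distance δ = d/R = 5067/6371 = 0.79532 rad; initial bearing θ = 6.1069 rad.
sin φ₂ = sin φ₁ cos δ + cos φ₁ sin δ cos θ = (0.6493)(0.7001) + (0.7605)(0.7141)(0.9845) = 0.9892, so φ₂ = 81.58°.
Δλ = atan2(sin θ sin δ cos φ₁, cos δ − sin φ₁ sin φ₂) = atan2(-0.0952, 0.0577) = -58.773°.
λ₂ = -78.360° − 58.773° = -137.13°.

81.58°, -137.13°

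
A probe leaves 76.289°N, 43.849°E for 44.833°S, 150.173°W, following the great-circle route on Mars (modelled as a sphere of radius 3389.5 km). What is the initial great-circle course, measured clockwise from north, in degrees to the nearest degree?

19°

With φ₁ = 1.3315, φ₂ = -0.7825, Δλ = 2.8969 rad, the forward-azimuth formula gives
θ = atan2( sin Δλ cos φ₂ , cos φ₁ sin φ₂ − sin φ₁ cos φ₂ cos Δλ ) = atan2(0.1718, 0.5013) = 18.92°.
So the initial bearing is 19°.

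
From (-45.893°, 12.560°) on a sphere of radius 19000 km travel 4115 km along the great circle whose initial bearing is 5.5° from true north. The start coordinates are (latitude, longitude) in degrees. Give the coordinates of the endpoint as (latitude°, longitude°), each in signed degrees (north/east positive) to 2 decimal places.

-33.53°, 13.98°

Angular distance δ = d/R = 4115/19000 = 0.21658 rad; initial bearing θ = 0.0960 rad.
sin φ₂ = sin φ₁ cos δ + cos φ₁ sin δ cos θ = (-0.7180)(0.9766) + (0.6960)(0.2149)(0.9954) = -0.5524, so φ₂ = -33.53°.
Δλ = atan2(sin θ sin δ cos φ₁, cos δ − sin φ₁ sin φ₂) = atan2(0.0143, 0.5800) = 1.416°.
λ₂ = 12.560° + 1.416° = 13.98°.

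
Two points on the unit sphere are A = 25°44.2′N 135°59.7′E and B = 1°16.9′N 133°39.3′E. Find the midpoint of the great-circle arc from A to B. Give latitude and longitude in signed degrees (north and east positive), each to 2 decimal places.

Central angle δ = 0.4286 rad. Interpolating on the sphere with fraction f = 0.5:
P = [sin((1−f)δ)·A + sin(fδ)·B] / sin δ = 0.5117·A + 0.5117·B in Cartesian coordinates,
giving P = (-0.6847, 0.6904, 0.2336), i.e. latitude 13.51°, longitude 134.76°.

13.51°, 134.76°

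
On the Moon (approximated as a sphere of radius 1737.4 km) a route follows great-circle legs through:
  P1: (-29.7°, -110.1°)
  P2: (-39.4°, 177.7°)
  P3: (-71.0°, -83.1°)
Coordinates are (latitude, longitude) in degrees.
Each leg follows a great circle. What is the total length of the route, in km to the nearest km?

Leg P1→P2: central angle 1.0243 rad, distance 1779.7 km.
Leg P2→P3: central angle 0.9765 rad, distance 1696.6 km.
Total: 1779.7 + 1696.6 ≈ 3476 km.

3476 km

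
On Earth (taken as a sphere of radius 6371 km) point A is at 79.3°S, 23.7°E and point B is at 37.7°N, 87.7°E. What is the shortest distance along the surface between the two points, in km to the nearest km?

Let φ₁ = -1.3840 rad, φ₂ = 0.6580 rad, and Δλ = 1.1170 rad.
cos c = sin φ₁ sin φ₂ + cos φ₁ cos φ₂ cos Δλ = (-0.9826)(0.6115) + (0.1857)(0.7912)(0.4384) = -0.53650,
so c = arccos(-0.53650) = 2.13708 rad.
Distance = R·c = 6371 × 2.1371 ≈ 13615 km.

13615 km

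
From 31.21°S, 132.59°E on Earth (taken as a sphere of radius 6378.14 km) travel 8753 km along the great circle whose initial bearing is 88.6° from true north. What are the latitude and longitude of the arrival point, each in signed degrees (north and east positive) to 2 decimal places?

-4.68°, -147.88°

Angular distance δ = d/R = 8753/6378.14 = 1.37234 rad; initial bearing θ = 1.5464 rad.
sin φ₂ = sin φ₁ cos δ + cos φ₁ sin δ cos θ = (-0.5182)(0.1972) + (0.8553)(0.9804)(0.0244) = -0.0817, so φ₂ = -4.68°.
Δλ = atan2(sin θ sin δ cos φ₁, cos δ − sin φ₁ sin φ₂) = atan2(0.8382, 0.1548) = 79.535°.
λ₂ = 132.590° + 79.535° = 212.12° → -147.88° after wrapping to (−180°, 180°].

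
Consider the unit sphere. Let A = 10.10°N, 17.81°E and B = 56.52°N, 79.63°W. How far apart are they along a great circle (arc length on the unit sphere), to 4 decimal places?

1.4948

Let φ₁ = 0.1763 rad, φ₂ = 0.9865 rad, and Δλ = -1.7006 rad.
cos c = sin φ₁ sin φ₂ + cos φ₁ cos φ₂ cos Δλ = (0.1754)(0.8341) + (0.9845)(0.5516)(-0.1295) = 0.07595,
so c = arccos(0.07595) = 1.49478 rad.
On the unit sphere the arc length equals the central angle: 1.4948.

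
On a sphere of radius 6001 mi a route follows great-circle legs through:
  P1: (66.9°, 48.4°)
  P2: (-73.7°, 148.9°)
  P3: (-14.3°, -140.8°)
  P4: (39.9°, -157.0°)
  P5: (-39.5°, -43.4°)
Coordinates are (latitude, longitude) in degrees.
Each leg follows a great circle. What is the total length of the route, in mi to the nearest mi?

43128 mi

Leg P1→P2: central angle 2.6973 rad, distance 16186.5 mi.
Leg P2→P3: central angle 1.2358 rad, distance 7416.1 mi.
Leg P3→P4: central angle 0.9819 rad, distance 5892.4 mi.
Leg P4→P5: central angle 2.2718 rad, distance 13633.2 mi.
Total: 16186.5 + 7416.1 + 5892.4 + 13633.2 ≈ 43128 mi.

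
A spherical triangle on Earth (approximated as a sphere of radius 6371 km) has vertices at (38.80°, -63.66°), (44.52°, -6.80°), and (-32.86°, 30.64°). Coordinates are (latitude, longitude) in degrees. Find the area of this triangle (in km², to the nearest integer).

Side lengths (central angles): a = 1.4756, b = 1.9704, c = 0.7331 rad; semiperimeter s = 2.0895.
By l'Huilier's theorem, tan(E/4) = √[tan(s/2) tan((s−a)/2) tan((s−b)/2) tan((s−c)/2)], giving spherical excess E = 0.6422 rad.
Area = E·R² = 0.6422 × (6371)² ≈ 26067737 km².

26067737 km²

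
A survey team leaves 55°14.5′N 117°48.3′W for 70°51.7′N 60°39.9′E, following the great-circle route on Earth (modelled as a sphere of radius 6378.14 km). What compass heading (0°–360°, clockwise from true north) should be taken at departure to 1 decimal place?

With φ₁ = 0.9641, φ₂ = 1.2368, Δλ = 3.1149 rad, the forward-azimuth formula gives
θ = atan2( sin Δλ cos φ₂ , cos φ₁ sin φ₂ − sin φ₁ cos φ₂ cos Δλ ) = atan2(0.0088, 0.8079) = 0.62°.
So the initial bearing is 0.6°.

0.6°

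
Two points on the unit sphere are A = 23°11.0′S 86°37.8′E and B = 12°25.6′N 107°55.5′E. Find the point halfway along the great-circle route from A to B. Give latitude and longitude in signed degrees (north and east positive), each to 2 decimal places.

-5.47°, 97.60°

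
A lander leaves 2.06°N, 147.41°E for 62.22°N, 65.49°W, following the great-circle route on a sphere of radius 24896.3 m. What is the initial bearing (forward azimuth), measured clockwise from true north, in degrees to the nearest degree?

16°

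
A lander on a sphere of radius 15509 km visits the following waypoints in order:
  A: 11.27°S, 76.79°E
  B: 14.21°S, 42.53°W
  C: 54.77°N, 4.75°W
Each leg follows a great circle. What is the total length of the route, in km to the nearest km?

51622 km

Leg A→B: central angle 2.0016 rad, distance 31042.4 km.
Leg B→C: central angle 1.3269 rad, distance 20579.2 km.
Total: 31042.4 + 20579.2 ≈ 51622 km.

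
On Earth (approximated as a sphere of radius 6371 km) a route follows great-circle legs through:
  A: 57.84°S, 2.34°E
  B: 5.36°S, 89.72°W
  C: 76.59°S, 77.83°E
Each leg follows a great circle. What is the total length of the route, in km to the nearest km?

20493 km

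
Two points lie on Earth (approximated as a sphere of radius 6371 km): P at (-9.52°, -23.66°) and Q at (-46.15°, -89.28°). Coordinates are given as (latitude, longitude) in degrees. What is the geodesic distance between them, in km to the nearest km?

In radians: φ₁ = -0.1662, φ₂ = -0.8055, Δλ = -65.620° = -1.1453 rad.
Haversine: a = sin²(Δφ/2) + cos φ₁ cos φ₂ sin²(Δλ/2) = 0.0987 + (0.9862)(0.6928)(0.2936) = 0.29935.
Central angle c = 2·arcsin(√a) = 1.15786 rad.
Distance = R·c = 6371 × 1.1579 ≈ 7377 km.

7377 km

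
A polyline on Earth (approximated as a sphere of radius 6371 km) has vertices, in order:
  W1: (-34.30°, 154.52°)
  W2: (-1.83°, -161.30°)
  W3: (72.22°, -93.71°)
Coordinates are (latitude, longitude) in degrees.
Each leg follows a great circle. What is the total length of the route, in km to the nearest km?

15286 km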